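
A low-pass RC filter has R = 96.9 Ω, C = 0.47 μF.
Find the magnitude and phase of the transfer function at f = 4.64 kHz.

Step 1 — Angular frequency: ω = 2π·4640 = 2.915e+04 rad/s.
Step 2 — Transfer function: H(jω) = 1/(1 + jωRC).
Step 3 — Denominator: 1 + jωRC = 1 + j·2.915e+04·96.9·4.7e-07 = 1 + j1.328.
Step 4 — H = 0.3619 - j0.4806.
Step 5 — Magnitude: |H| = 0.6016 (-4.4 dB); phase: φ = -53.0°.

|H| = 0.6016 (-4.4 dB), φ = -53.0°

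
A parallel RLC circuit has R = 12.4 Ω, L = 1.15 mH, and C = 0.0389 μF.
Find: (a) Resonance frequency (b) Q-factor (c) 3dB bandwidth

Step 1 — Resonance: ω₀ = 1/√(LC) = 1/√(0.00115·3.89e-08) = 1.495e+05 rad/s.
Step 2 — f₀ = ω₀/(2π) = 2.38e+04 Hz.
Step 3 — Parallel Q: Q = R/(ω₀L) = 12.4/(1.495e+05·0.00115) = 0.07212.
Step 4 — Bandwidth: Δω = ω₀/Q = 2.073e+06 rad/s; BW = Δω/(2π) = 3.3e+05 Hz.

(a) f₀ = 2.38e+04 Hz  (b) Q = 0.07212  (c) BW = 3.3e+05 Hz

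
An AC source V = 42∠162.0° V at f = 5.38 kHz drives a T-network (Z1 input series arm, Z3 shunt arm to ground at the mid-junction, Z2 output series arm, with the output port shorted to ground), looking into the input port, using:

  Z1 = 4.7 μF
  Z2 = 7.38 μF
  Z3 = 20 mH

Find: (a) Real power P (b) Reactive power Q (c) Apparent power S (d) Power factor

Step 1 — Angular frequency: ω = 2π·f = 2π·5380 = 3.38e+04 rad/s.
Step 2 — Component impedances:
  Z1: Z = 1/(jωC) = -j/(ω·C) = 0 - j6.294 Ω
  Z2: Z = 1/(jωC) = -j/(ω·C) = 0 - j4.008 Ω
  Z3: Z = jωL = j·3.38e+04·0.02 = 0 + j676.1 Ω
Step 3 — With the output port shorted to ground, the output series arm Z2 runs from the junction to ground; the shunt arm Z3 also runs from the junction to ground. They appear in parallel: Z3 || Z2 = 0 - j4.032 Ω.
Step 4 — Series with input arm Z1: Z_in = Z1 + (Z3 || Z2) = 0 - j10.33 Ω = 10.33∠-90.0° Ω.
Step 5 — Source phasor: V = 42∠162.0° V = -39.94 + j12.98 V.
Step 6 — Current: I = V / Z = -1.257 - j3.868 A = 4.067∠-108.0° A.
Step 7 — Complex power: S = V·I* = 0 - j170.8 VA.
Step 8 — Real power: P = Re(S) = 0 W.
Step 9 — Reactive power: Q = Im(S) = -170.8 VAR.
Step 10 — Apparent power: |S| = 170.8 VA.
Step 11 — Power factor: PF = P/|S| = 0 (leading).

(a) P = 0 W  (b) Q = -170.8 VAR  (c) S = 170.8 VA  (d) PF = 0 (leading)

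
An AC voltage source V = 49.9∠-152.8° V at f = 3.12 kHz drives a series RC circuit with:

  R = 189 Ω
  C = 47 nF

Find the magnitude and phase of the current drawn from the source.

Step 1 — Angular frequency: ω = 2π·f = 2π·3120 = 1.96e+04 rad/s.
Step 2 — Component impedances:
  R: Z = R = 189 Ω
  C: Z = 1/(jωC) = -j/(ω·C) = 0 - j1085 Ω
Step 3 — Series combination: Z_total = R + C = 189 - j1085 Ω = 1102∠-80.1° Ω.
Step 4 — Source phasor: V = 49.9∠-152.8° V = -44.38 - j22.81 V.
Step 5 — Ohm's law: I = V / Z_total = (-44.38 - j22.81) / (189 - j1085) = 0.01349 - j0.04324 A.
Step 6 — Convert to polar: |I| = 0.04529 A, ∠I = -72.7°.

I = 0.04529∠-72.7° A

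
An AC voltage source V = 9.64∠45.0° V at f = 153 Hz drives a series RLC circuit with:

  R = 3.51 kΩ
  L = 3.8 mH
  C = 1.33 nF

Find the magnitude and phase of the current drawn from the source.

Step 1 — Angular frequency: ω = 2π·f = 2π·153 = 961.3 rad/s.
Step 2 — Component impedances:
  R: Z = R = 3510 Ω
  L: Z = jωL = j·961.3·0.0038 = 0 + j3.653 Ω
  C: Z = 1/(jωC) = -j/(ω·C) = 0 - j7.821e+05 Ω
Step 3 — Series combination: Z_total = R + L + C = 3510 - j7.821e+05 Ω = 7.821e+05∠-89.7° Ω.
Step 4 — Source phasor: V = 9.64∠45.0° V = 6.817 + j6.817 V.
Step 5 — Ohm's law: I = V / Z_total = (6.817 + j6.817) / (3510 - j7.821e+05) = -8.676e-06 + j8.754e-06 A.
Step 6 — Convert to polar: |I| = 1.233e-05 A, ∠I = 134.7°.

I = 1.233e-05∠134.7° A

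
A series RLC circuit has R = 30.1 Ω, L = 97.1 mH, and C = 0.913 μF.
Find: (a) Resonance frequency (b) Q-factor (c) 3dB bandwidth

Step 1 — Resonance condition Im(Z)=0 gives ω₀ = 1/√(LC).
Step 2 — ω₀ = 1/√(0.0971·9.13e-07) = 3359 rad/s.
Step 3 — f₀ = ω₀/(2π) = 534.5 Hz.
Step 4 — Series Q: Q = ω₀L/R = 3359·0.0971/30.1 = 10.83.
Step 5 — 3dB bandwidth: Δω = ω₀/Q = 310 rad/s; BW = Δω/(2π) = 49.34 Hz.

(a) f₀ = 534.5 Hz  (b) Q = 10.83  (c) BW = 49.34 Hz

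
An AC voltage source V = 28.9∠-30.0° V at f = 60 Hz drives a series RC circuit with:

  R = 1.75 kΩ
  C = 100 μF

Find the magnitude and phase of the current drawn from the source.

Step 1 — Angular frequency: ω = 2π·f = 2π·60 = 377 rad/s.
Step 2 — Component impedances:
  R: Z = R = 1750 Ω
  C: Z = 1/(jωC) = -j/(ω·C) = 0 - j26.53 Ω
Step 3 — Series combination: Z_total = R + C = 1750 - j26.53 Ω = 1750∠-0.9° Ω.
Step 4 — Source phasor: V = 28.9∠-30.0° V = 25.03 - j14.45 V.
Step 5 — Ohm's law: I = V / Z_total = (25.03 - j14.45) / (1750 - j26.53) = 0.01442 - j0.008039 A.
Step 6 — Convert to polar: |I| = 0.01651 A, ∠I = -29.1°.

I = 0.01651∠-29.1° A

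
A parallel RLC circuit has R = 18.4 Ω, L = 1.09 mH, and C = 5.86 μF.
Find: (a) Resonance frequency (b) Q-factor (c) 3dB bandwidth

Step 1 — Resonance: ω₀ = 1/√(LC) = 1/√(0.00109·5.86e-06) = 1.251e+04 rad/s.
Step 2 — f₀ = ω₀/(2π) = 1991 Hz.
Step 3 — Parallel Q: Q = R/(ω₀L) = 18.4/(1.251e+04·0.00109) = 1.349.
Step 4 — Bandwidth: Δω = ω₀/Q = 9274 rad/s; BW = Δω/(2π) = 1476 Hz.

(a) f₀ = 1991 Hz  (b) Q = 1.349  (c) BW = 1476 Hz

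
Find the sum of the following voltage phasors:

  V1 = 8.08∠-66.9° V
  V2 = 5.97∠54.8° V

Step 1 — Convert each phasor to rectangular form:
  V1 = 8.08·(cos(-66.9°) + j·sin(-66.9°)) = 3.17 - j7.432 V
  V2 = 5.97·(cos(54.8°) + j·sin(54.8°)) = 3.441 + j4.878 V
Step 2 — Sum components: V_total = 6.611 - j2.554 V.
Step 3 — Convert to polar: |V_total| = 7.087 V, ∠V_total = -21.1°.

V_total = 7.087∠-21.1° V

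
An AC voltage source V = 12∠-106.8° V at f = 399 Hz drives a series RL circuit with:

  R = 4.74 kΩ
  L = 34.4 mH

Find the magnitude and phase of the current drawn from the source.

Step 1 — Angular frequency: ω = 2π·f = 2π·399 = 2507 rad/s.
Step 2 — Component impedances:
  R: Z = R = 4740 Ω
  L: Z = jωL = j·2507·0.0344 = 0 + j86.24 Ω
Step 3 — Series combination: Z_total = R + L = 4740 + j86.24 Ω = 4741∠1.0° Ω.
Step 4 — Source phasor: V = 12∠-106.8° V = -3.468 - j11.49 V.
Step 5 — Ohm's law: I = V / Z_total = (-3.468 - j11.49) / (4740 + j86.24) = -0.0007756 - j0.002409 A.
Step 6 — Convert to polar: |I| = 0.002531 A, ∠I = -107.8°.

I = 0.002531∠-107.8° A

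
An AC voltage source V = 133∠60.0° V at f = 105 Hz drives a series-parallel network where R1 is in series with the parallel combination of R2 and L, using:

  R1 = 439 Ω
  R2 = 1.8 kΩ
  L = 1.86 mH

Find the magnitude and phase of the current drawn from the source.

Step 1 — Angular frequency: ω = 2π·f = 2π·105 = 659.7 rad/s.
Step 2 — Component impedances:
  R1: Z = R = 439 Ω
  R2: Z = R = 1800 Ω
  L: Z = jωL = j·659.7·0.00186 = 0 + j1.227 Ω
Step 3 — Parallel branch: R2 || L = 1/(1/R2 + 1/L) = 0.0008365 + j1.227 Ω.
Step 4 — Series with R1: Z_total = R1 + (R2 || L) = 439 + j1.227 Ω = 439∠0.2° Ω.
Step 5 — Source phasor: V = 133∠60.0° V = 66.5 + j115.2 V.
Step 6 — Ohm's law: I = V / Z_total = (66.5 + j115.2) / (439 + j1.227) = 0.1522 + j0.2619 A.
Step 7 — Convert to polar: |I| = 0.303 A, ∠I = 59.8°.

I = 0.303∠59.8° A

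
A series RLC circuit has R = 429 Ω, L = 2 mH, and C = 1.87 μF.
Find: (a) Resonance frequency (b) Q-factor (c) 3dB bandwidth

Step 1 — Resonance: ω₀ = 1/√(LC) = 1/√(0.002·1.87e-06) = 1.635e+04 rad/s.
Step 2 — f₀ = ω₀/(2π) = 2602 Hz.
Step 3 — Series Q: Q = ω₀L/R = 1.635e+04·0.002/429 = 0.07623.
Step 4 — Bandwidth: Δω = ω₀/Q = 2.145e+05 rad/s; BW = Δω/(2π) = 3.414e+04 Hz.

(a) f₀ = 2602 Hz  (b) Q = 0.07623  (c) BW = 3.414e+04 Hz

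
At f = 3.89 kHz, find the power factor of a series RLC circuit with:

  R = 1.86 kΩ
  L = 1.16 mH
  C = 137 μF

Step 1 — Angular frequency: ω = 2π·f = 2π·3890 = 2.444e+04 rad/s.
Step 2 — Component impedances:
  R: Z = R = 1860 Ω
  L: Z = jωL = j·2.444e+04·0.00116 = 0 + j28.35 Ω
  C: Z = 1/(jωC) = -j/(ω·C) = 0 - j0.2986 Ω
Step 3 — Series combination: Z_total = R + L + C = 1860 + j28.05 Ω = 1860∠0.9° Ω.
Step 4 — Power factor: PF = cos(φ) = Re(Z)/|Z| = 1860/1860.2 = 0.9999.
Step 5 — Type: Im(Z) = 28.05 ⇒ lagging (phase φ = 0.9°).

PF = 0.9999 (lagging, φ = 0.9°)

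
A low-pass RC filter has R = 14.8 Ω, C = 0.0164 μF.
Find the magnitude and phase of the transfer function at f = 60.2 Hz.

Step 1 — Angular frequency: ω = 2π·60.2 = 378.2 rad/s.
Step 2 — Transfer function: H(jω) = 1/(1 + jωRC).
Step 3 — Denominator: 1 + jωRC = 1 + j·378.2·14.8·1.64e-08 = 1 + j9.181e-05.
Step 4 — H = 1 - j9.181e-05.
Step 5 — Magnitude: |H| = 1 (-0.0 dB); phase: φ = -0.0°.

|H| = 1 (-0.0 dB), φ = -0.0°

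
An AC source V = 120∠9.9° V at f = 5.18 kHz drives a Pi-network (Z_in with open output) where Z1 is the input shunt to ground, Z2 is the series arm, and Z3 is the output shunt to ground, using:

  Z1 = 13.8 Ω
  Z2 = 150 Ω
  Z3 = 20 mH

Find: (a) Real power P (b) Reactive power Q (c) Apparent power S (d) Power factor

Step 1 — Angular frequency: ω = 2π·f = 2π·5180 = 3.255e+04 rad/s.
Step 2 — Component impedances:
  Z1: Z = R = 13.8 Ω
  Z2: Z = R = 150 Ω
  Z3: Z = jωL = j·3.255e+04·0.02 = 0 + j650.9 Ω
Step 3 — With open output, the series arm Z2 and the output shunt Z3 appear in series to ground: Z2 + Z3 = 150 + j650.9 Ω.
Step 4 — Parallel with input shunt Z1: Z_in = Z1 || (Z2 + Z3) = 13.73 + j0.2751 Ω = 13.73∠1.1° Ω.
Step 5 — Source phasor: V = 120∠9.9° V = 118.2 + j20.63 V.
Step 6 — Current: I = V / Z = 8.636 + j1.33 A = 8.738∠8.8° A.
Step 7 — Complex power: S = V·I* = 1048 + j21.01 VA.
Step 8 — Real power: P = Re(S) = 1048 W.
Step 9 — Reactive power: Q = Im(S) = 21.01 VAR.
Step 10 — Apparent power: |S| = 1049 VA.
Step 11 — Power factor: PF = P/|S| = 0.9998 (lagging).

(a) P = 1048 W  (b) Q = 21.01 VAR  (c) S = 1049 VA  (d) PF = 0.9998 (lagging)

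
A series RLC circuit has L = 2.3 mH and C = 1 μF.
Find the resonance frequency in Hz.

Step 1 — Resonance condition Im(Z)=0 gives ω₀ = 1/√(LC).
Step 2 — ω₀ = 1/√(0.0023·1e-06) = 2.085e+04 rad/s.
Step 3 — f₀ = ω₀/(2π) = 3319 Hz.

f₀ = 3319 Hz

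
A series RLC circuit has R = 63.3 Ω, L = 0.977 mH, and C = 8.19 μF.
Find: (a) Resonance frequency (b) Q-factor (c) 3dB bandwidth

Step 1 — Resonance: ω₀ = 1/√(LC) = 1/√(0.000977·8.19e-06) = 1.118e+04 rad/s.
Step 2 — f₀ = ω₀/(2π) = 1779 Hz.
Step 3 — Series Q: Q = ω₀L/R = 1.118e+04·0.000977/63.3 = 0.1725.
Step 4 — Bandwidth: Δω = ω₀/Q = 6.479e+04 rad/s; BW = Δω/(2π) = 1.031e+04 Hz.

(a) f₀ = 1779 Hz  (b) Q = 0.1725  (c) BW = 1.031e+04 Hz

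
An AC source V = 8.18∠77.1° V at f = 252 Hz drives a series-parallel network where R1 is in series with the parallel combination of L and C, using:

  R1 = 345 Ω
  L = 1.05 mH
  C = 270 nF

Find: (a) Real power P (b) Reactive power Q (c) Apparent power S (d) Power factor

Step 1 — Angular frequency: ω = 2π·f = 2π·252 = 1583 rad/s.
Step 2 — Component impedances:
  R1: Z = R = 345 Ω
  L: Z = jωL = j·1583·0.00105 = 0 + j1.663 Ω
  C: Z = 1/(jωC) = -j/(ω·C) = 0 - j2339 Ω
Step 3 — Parallel branch: L || C = 1/(1/L + 1/C) = 0 + j1.664 Ω.
Step 4 — Series with R1: Z_total = R1 + (L || C) = 345 + j1.664 Ω = 345∠0.3° Ω.
Step 5 — Source phasor: V = 8.18∠77.1° V = 1.826 + j7.974 V.
Step 6 — Current: I = V / Z = 0.005405 + j0.02309 A = 0.02371∠76.8° A.
Step 7 — Complex power: S = V·I* = 0.1939 + j0.0009353 VA.
Step 8 — Real power: P = Re(S) = 0.1939 W.
Step 9 — Reactive power: Q = Im(S) = 0.0009353 VAR.
Step 10 — Apparent power: |S| = 0.1939 VA.
Step 11 — Power factor: PF = P/|S| = 1 (lagging).

(a) P = 0.1939 W  (b) Q = 0.0009353 VAR  (c) S = 0.1939 VA  (d) PF = 1 (lagging)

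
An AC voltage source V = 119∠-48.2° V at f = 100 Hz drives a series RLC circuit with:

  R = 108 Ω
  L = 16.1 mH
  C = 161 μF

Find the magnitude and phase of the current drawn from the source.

Step 1 — Angular frequency: ω = 2π·f = 2π·100 = 628.3 rad/s.
Step 2 — Component impedances:
  R: Z = R = 108 Ω
  L: Z = jωL = j·628.3·0.0161 = 0 + j10.12 Ω
  C: Z = 1/(jωC) = -j/(ω·C) = 0 - j9.885 Ω
Step 3 — Series combination: Z_total = R + L + C = 108 + j0.2305 Ω = 108∠0.1° Ω.
Step 4 — Source phasor: V = 119∠-48.2° V = 79.32 - j88.71 V.
Step 5 — Ohm's law: I = V / Z_total = (79.32 - j88.71) / (108 + j0.2305) = 0.7327 - j0.823 A.
Step 6 — Convert to polar: |I| = 1.102 A, ∠I = -48.3°.

I = 1.102∠-48.3° A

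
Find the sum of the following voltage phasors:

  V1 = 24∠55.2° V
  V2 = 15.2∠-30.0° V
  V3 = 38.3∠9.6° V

Step 1 — Convert each phasor to rectangular form:
  V1 = 24·(cos(55.2°) + j·sin(55.2°)) = 13.7 + j19.71 V
  V2 = 15.2·(cos(-30.0°) + j·sin(-30.0°)) = 13.16 - j7.6 V
  V3 = 38.3·(cos(9.6°) + j·sin(9.6°)) = 37.76 + j6.387 V
Step 2 — Sum components: V_total = 64.62 + j18.49 V.
Step 3 — Convert to polar: |V_total| = 67.22 V, ∠V_total = 16.0°.

V_total = 67.22∠16.0° V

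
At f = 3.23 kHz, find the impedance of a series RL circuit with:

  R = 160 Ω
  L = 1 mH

Step 1 — Angular frequency: ω = 2π·f = 2π·3230 = 2.029e+04 rad/s.
Step 2 — Component impedances:
  R: Z = R = 160 Ω
  L: Z = jωL = j·2.029e+04·0.001 = 0 + j20.29 Ω
Step 3 — Series combination: Z_total = R + L = 160 + j20.29 Ω = 161.3∠7.2° Ω.

Z = 160 + j20.29 Ω = 161.3∠7.2° Ω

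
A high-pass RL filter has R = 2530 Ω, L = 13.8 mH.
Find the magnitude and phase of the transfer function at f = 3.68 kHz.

Step 1 — Angular frequency: ω = 2π·3680 = 2.312e+04 rad/s.
Step 2 — Transfer function: H(jω) = jωL/(R + jωL).
Step 3 — Numerator jωL = j·319.1; denominator R + jωL = 2530 + j319.1.
Step 4 — H = 0.01566 + j0.1241.
Step 5 — Magnitude: |H| = 0.1251 (-18.1 dB); phase: φ = 82.8°.

|H| = 0.1251 (-18.1 dB), φ = 82.8°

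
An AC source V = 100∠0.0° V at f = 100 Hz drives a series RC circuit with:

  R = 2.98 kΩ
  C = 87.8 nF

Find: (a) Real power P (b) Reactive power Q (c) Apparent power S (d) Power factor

Step 1 — Angular frequency: ω = 2π·f = 2π·100 = 628.3 rad/s.
Step 2 — Component impedances:
  R: Z = R = 2980 Ω
  C: Z = 1/(jωC) = -j/(ω·C) = 0 - j1.813e+04 Ω
Step 3 — Series combination: Z_total = R + C = 2980 - j1.813e+04 Ω = 1.837e+04∠-80.7° Ω.
Step 4 — Source phasor: V = 100∠0.0° V = 100 V.
Step 5 — Current: I = V / Z = 0.000883 + j0.005371 A = 0.005444∠80.7° A.
Step 6 — Complex power: S = V·I* = 0.0883 - j0.5371 VA.
Step 7 — Real power: P = Re(S) = 0.0883 W.
Step 8 — Reactive power: Q = Im(S) = -0.5371 VAR.
Step 9 — Apparent power: |S| = 0.5444 VA.
Step 10 — Power factor: PF = P/|S| = 0.1622 (leading).

(a) P = 0.0883 W  (b) Q = -0.5371 VAR  (c) S = 0.5444 VA  (d) PF = 0.1622 (leading)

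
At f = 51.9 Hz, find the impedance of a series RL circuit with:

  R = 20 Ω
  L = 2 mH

Step 1 — Angular frequency: ω = 2π·f = 2π·51.9 = 326.1 rad/s.
Step 2 — Component impedances:
  R: Z = R = 20 Ω
  L: Z = jωL = j·326.1·0.002 = 0 + j0.6522 Ω
Step 3 — Series combination: Z_total = R + L = 20 + j0.6522 Ω = 20.01∠1.9° Ω.

Z = 20 + j0.6522 Ω = 20.01∠1.9° Ω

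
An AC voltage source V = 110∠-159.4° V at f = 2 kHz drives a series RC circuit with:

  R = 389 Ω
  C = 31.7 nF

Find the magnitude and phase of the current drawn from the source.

Step 1 — Angular frequency: ω = 2π·f = 2π·2000 = 1.257e+04 rad/s.
Step 2 — Component impedances:
  R: Z = R = 389 Ω
  C: Z = 1/(jωC) = -j/(ω·C) = 0 - j2510 Ω
Step 3 — Series combination: Z_total = R + C = 389 - j2510 Ω = 2540∠-81.2° Ω.
Step 4 — Source phasor: V = 110∠-159.4° V = -103 - j38.7 V.
Step 5 — Ohm's law: I = V / Z_total = (-103 - j38.7) / (389 - j2510) = 0.008849 - j0.04239 A.
Step 6 — Convert to polar: |I| = 0.0433 A, ∠I = -78.2°.

I = 0.0433∠-78.2° A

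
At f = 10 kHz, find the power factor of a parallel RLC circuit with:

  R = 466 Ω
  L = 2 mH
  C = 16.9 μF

Step 1 — Angular frequency: ω = 2π·f = 2π·1e+04 = 6.283e+04 rad/s.
Step 2 — Component impedances:
  R: Z = R = 466 Ω
  L: Z = jωL = j·6.283e+04·0.002 = 0 + j125.7 Ω
  C: Z = 1/(jωC) = -j/(ω·C) = 0 - j0.9417 Ω
Step 3 — Parallel combination: 1/Z_total = 1/R + 1/L + 1/C; Z_total = 0.001932 - j0.9489 Ω = 0.9489∠-89.9° Ω.
Step 4 — Power factor: PF = cos(φ) = Re(Z)/|Z| = 0.001932/0.9489 = 0.002036.
Step 5 — Type: Im(Z) = -0.9489 ⇒ leading (phase φ = -89.9°).

PF = 0.002036 (leading, φ = -89.9°)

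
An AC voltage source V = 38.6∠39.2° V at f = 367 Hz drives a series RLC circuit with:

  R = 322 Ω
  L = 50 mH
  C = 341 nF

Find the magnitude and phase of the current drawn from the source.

Step 1 — Angular frequency: ω = 2π·f = 2π·367 = 2306 rad/s.
Step 2 — Component impedances:
  R: Z = R = 322 Ω
  L: Z = jωL = j·2306·0.05 = 0 + j115.3 Ω
  C: Z = 1/(jωC) = -j/(ω·C) = 0 - j1272 Ω
Step 3 — Series combination: Z_total = R + L + C = 322 - j1156 Ω = 1200∠-74.4° Ω.
Step 4 — Source phasor: V = 38.6∠39.2° V = 29.91 + j24.4 V.
Step 5 — Ohm's law: I = V / Z_total = (29.91 + j24.4) / (322 - j1156) = -0.01289 + j0.02946 A.
Step 6 — Convert to polar: |I| = 0.03215 A, ∠I = 113.6°.

I = 0.03215∠113.6° A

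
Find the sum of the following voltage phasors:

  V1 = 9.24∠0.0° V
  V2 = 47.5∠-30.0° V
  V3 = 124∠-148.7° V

Step 1 — Convert each phasor to rectangular form:
  V1 = 9.24·(cos(0.0°) + j·sin(0.0°)) = 9.24 V
  V2 = 47.5·(cos(-30.0°) + j·sin(-30.0°)) = 41.14 - j23.75 V
  V3 = 124·(cos(-148.7°) + j·sin(-148.7°)) = -106 - j64.42 V
Step 2 — Sum components: V_total = -55.58 - j88.17 V.
Step 3 — Convert to polar: |V_total| = 104.2 V, ∠V_total = -122.2°.

V_total = 104.2∠-122.2° V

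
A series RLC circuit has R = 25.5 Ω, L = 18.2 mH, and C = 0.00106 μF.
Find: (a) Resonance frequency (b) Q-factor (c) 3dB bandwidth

Step 1 — Resonance condition Im(Z)=0 gives ω₀ = 1/√(LC).
Step 2 — ω₀ = 1/√(0.0182·1.06e-09) = 2.277e+05 rad/s.
Step 3 — f₀ = ω₀/(2π) = 3.624e+04 Hz.
Step 4 — Series Q: Q = ω₀L/R = 2.277e+05·0.0182/25.5 = 162.5.
Step 5 — 3dB bandwidth: Δω = ω₀/Q = 1401 rad/s; BW = Δω/(2π) = 223 Hz.

(a) f₀ = 3.624e+04 Hz  (b) Q = 162.5  (c) BW = 223 Hz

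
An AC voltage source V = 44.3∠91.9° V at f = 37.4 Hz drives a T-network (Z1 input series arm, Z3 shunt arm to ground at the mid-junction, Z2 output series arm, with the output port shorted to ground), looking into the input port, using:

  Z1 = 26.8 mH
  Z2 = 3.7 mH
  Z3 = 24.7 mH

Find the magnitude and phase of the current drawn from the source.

Step 1 — Angular frequency: ω = 2π·f = 2π·37.4 = 235 rad/s.
Step 2 — Component impedances:
  Z1: Z = jωL = j·235·0.0268 = 0 + j6.298 Ω
  Z2: Z = jωL = j·235·0.0037 = 0 + j0.8695 Ω
  Z3: Z = jωL = j·235·0.0247 = 0 + j5.804 Ω
Step 3 — With the output port shorted to ground, the output series arm Z2 runs from the junction to ground; the shunt arm Z3 also runs from the junction to ground. They appear in parallel: Z3 || Z2 = 0 + j0.7562 Ω.
Step 4 — Series with input arm Z1: Z_in = Z1 + (Z3 || Z2) = 0 + j7.054 Ω = 7.054∠90.0° Ω.
Step 5 — Source phasor: V = 44.3∠91.9° V = -1.469 + j44.28 V.
Step 6 — Ohm's law: I = V / Z_total = (-1.469 + j44.28) / (0 + j7.054) = 6.277 + j0.2082 A.
Step 7 — Convert to polar: |I| = 6.28 A, ∠I = 1.9°.

I = 6.28∠1.9° A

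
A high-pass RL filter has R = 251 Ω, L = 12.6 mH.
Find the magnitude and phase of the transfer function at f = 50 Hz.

Step 1 — Angular frequency: ω = 2π·50 = 314.2 rad/s.
Step 2 — Transfer function: H(jω) = jωL/(R + jωL).
Step 3 — Numerator jωL = j·3.958; denominator R + jωL = 251 + j3.958.
Step 4 — H = 0.0002486 + j0.01577.
Step 5 — Magnitude: |H| = 0.01577 (-36.0 dB); phase: φ = 89.1°.

|H| = 0.01577 (-36.0 dB), φ = 89.1°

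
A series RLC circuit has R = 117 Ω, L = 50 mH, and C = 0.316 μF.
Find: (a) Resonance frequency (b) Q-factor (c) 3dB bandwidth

Step 1 — Resonance: ω₀ = 1/√(LC) = 1/√(0.05·3.16e-07) = 7956 rad/s.
Step 2 — f₀ = ω₀/(2π) = 1266 Hz.
Step 3 — Series Q: Q = ω₀L/R = 7956·0.05/117 = 3.4.
Step 4 — Bandwidth: Δω = ω₀/Q = 2340 rad/s; BW = Δω/(2π) = 372.4 Hz.

(a) f₀ = 1266 Hz  (b) Q = 3.4  (c) BW = 372.4 Hz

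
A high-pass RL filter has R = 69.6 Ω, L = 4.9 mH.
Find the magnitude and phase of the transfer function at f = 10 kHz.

Step 1 — Angular frequency: ω = 2π·1e+04 = 6.283e+04 rad/s.
Step 2 — Transfer function: H(jω) = jωL/(R + jωL).
Step 3 — Numerator jωL = j·307.9; denominator R + jωL = 69.6 + j307.9.
Step 4 — H = 0.9514 + j0.2151.
Step 5 — Magnitude: |H| = 0.9754 (-0.2 dB); phase: φ = 12.7°.

|H| = 0.9754 (-0.2 dB), φ = 12.7°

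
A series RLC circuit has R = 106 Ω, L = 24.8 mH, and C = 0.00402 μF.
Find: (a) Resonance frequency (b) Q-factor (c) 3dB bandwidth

Step 1 — Resonance: ω₀ = 1/√(LC) = 1/√(0.0248·4.02e-09) = 1.002e+05 rad/s.
Step 2 — f₀ = ω₀/(2π) = 1.594e+04 Hz.
Step 3 — Series Q: Q = ω₀L/R = 1.002e+05·0.0248/106 = 23.43.
Step 4 — Bandwidth: Δω = ω₀/Q = 4274 rad/s; BW = Δω/(2π) = 680.3 Hz.

(a) f₀ = 1.594e+04 Hz  (b) Q = 23.43  (c) BW = 680.3 Hz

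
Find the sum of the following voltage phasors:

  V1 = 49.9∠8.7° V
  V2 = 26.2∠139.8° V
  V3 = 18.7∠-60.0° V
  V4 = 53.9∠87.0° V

Step 1 — Convert each phasor to rectangular form:
  V1 = 49.9·(cos(8.7°) + j·sin(8.7°)) = 49.33 + j7.548 V
  V2 = 26.2·(cos(139.8°) + j·sin(139.8°)) = -20.01 + j16.91 V
  V3 = 18.7·(cos(-60.0°) + j·sin(-60.0°)) = 9.35 - j16.19 V
  V4 = 53.9·(cos(87.0°) + j·sin(87.0°)) = 2.821 + j53.83 V
Step 2 — Sum components: V_total = 41.49 + j62.09 V.
Step 3 — Convert to polar: |V_total| = 74.67 V, ∠V_total = 56.3°.

V_total = 74.67∠56.3° V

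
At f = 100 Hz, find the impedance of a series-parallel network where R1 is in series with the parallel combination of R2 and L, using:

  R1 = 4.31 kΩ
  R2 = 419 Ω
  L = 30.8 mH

Step 1 — Angular frequency: ω = 2π·f = 2π·100 = 628.3 rad/s.
Step 2 — Component impedances:
  R1: Z = R = 4310 Ω
  R2: Z = R = 419 Ω
  L: Z = jωL = j·628.3·0.0308 = 0 + j19.35 Ω
Step 3 — Parallel branch: R2 || L = 1/(1/R2 + 1/L) = 0.8919 + j19.31 Ω.
Step 4 — Series with R1: Z_total = R1 + (R2 || L) = 4311 + j19.31 Ω = 4311∠0.3° Ω.

Z = 4311 + j19.31 Ω = 4311∠0.3° Ω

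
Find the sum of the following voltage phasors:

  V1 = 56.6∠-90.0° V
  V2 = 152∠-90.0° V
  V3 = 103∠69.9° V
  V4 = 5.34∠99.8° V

Step 1 — Convert each phasor to rectangular form:
  V1 = 56.6·(cos(-90.0°) + j·sin(-90.0°)) = 0 - j56.6 V
  V2 = 152·(cos(-90.0°) + j·sin(-90.0°)) = 0 - j152 V
  V3 = 103·(cos(69.9°) + j·sin(69.9°)) = 35.4 + j96.73 V
  V4 = 5.34·(cos(99.8°) + j·sin(99.8°)) = -0.9089 + j5.262 V
Step 2 — Sum components: V_total = 34.49 - j106.6 V.
Step 3 — Convert to polar: |V_total| = 112.1 V, ∠V_total = -72.1°.

V_total = 112.1∠-72.1° V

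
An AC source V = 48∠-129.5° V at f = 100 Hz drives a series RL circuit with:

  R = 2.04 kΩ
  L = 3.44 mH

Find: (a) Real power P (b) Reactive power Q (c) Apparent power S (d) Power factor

Step 1 — Angular frequency: ω = 2π·f = 2π·100 = 628.3 rad/s.
Step 2 — Component impedances:
  R: Z = R = 2040 Ω
  L: Z = jωL = j·628.3·0.00344 = 0 + j2.161 Ω
Step 3 — Series combination: Z_total = R + L = 2040 + j2.161 Ω = 2040∠0.1° Ω.
Step 4 — Source phasor: V = 48∠-129.5° V = -30.53 - j37.04 V.
Step 5 — Current: I = V / Z = -0.01499 - j0.01814 A = 0.02353∠-129.6° A.
Step 6 — Complex power: S = V·I* = 1.129 + j0.001197 VA.
Step 7 — Real power: P = Re(S) = 1.129 W.
Step 8 — Reactive power: Q = Im(S) = 0.001197 VAR.
Step 9 — Apparent power: |S| = 1.129 VA.
Step 10 — Power factor: PF = P/|S| = 1 (lagging).

(a) P = 1.129 W  (b) Q = 0.001197 VAR  (c) S = 1.129 VA  (d) PF = 1 (lagging)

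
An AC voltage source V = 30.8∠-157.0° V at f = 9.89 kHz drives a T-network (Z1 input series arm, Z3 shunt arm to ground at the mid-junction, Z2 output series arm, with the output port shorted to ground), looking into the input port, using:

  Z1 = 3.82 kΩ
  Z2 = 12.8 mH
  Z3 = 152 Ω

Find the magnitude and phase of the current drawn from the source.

Step 1 — Angular frequency: ω = 2π·f = 2π·9890 = 6.214e+04 rad/s.
Step 2 — Component impedances:
  Z1: Z = R = 3820 Ω
  Z2: Z = jωL = j·6.214e+04·0.0128 = 0 + j795.4 Ω
  Z3: Z = R = 152 Ω
Step 3 — With the output port shorted to ground, the output series arm Z2 runs from the junction to ground; the shunt arm Z3 also runs from the junction to ground. They appear in parallel: Z3 || Z2 = 146.6 + j28.02 Ω.
Step 4 — Series with input arm Z1: Z_in = Z1 + (Z3 || Z2) = 3967 + j28.02 Ω = 3967∠0.4° Ω.
Step 5 — Source phasor: V = 30.8∠-157.0° V = -28.35 - j12.03 V.
Step 6 — Ohm's law: I = V / Z_total = (-28.35 - j12.03) / (3967 + j28.02) = -0.007169 - j0.002983 A.
Step 7 — Convert to polar: |I| = 0.007765 A, ∠I = -157.4°.

I = 0.007765∠-157.4° A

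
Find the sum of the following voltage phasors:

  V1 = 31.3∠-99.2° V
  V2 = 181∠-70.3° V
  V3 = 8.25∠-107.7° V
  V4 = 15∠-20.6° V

Step 1 — Convert each phasor to rectangular form:
  V1 = 31.3·(cos(-99.2°) + j·sin(-99.2°)) = -5.004 - j30.9 V
  V2 = 181·(cos(-70.3°) + j·sin(-70.3°)) = 61.01 - j170.4 V
  V3 = 8.25·(cos(-107.7°) + j·sin(-107.7°)) = -2.508 - j7.859 V
  V4 = 15·(cos(-20.6°) + j·sin(-20.6°)) = 14.04 - j5.278 V
Step 2 — Sum components: V_total = 67.54 - j214.4 V.
Step 3 — Convert to polar: |V_total| = 224.8 V, ∠V_total = -72.5°.

V_total = 224.8∠-72.5° V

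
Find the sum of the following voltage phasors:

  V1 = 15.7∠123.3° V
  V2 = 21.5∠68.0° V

Step 1 — Convert each phasor to rectangular form:
  V1 = 15.7·(cos(123.3°) + j·sin(123.3°)) = -8.62 + j13.12 V
  V2 = 21.5·(cos(68.0°) + j·sin(68.0°)) = 8.054 + j19.93 V
Step 2 — Sum components: V_total = -0.5656 + j33.06 V.
Step 3 — Convert to polar: |V_total| = 33.06 V, ∠V_total = 91.0°.

V_total = 33.06∠91.0° V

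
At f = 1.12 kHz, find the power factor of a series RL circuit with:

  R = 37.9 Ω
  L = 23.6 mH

Step 1 — Angular frequency: ω = 2π·f = 2π·1120 = 7037 rad/s.
Step 2 — Component impedances:
  R: Z = R = 37.9 Ω
  L: Z = jωL = j·7037·0.0236 = 0 + j166.1 Ω
Step 3 — Series combination: Z_total = R + L = 37.9 + j166.1 Ω = 170.3∠77.1° Ω.
Step 4 — Power factor: PF = cos(φ) = Re(Z)/|Z| = 37.9/170.3 = 0.2225.
Step 5 — Type: Im(Z) = 166.1 ⇒ lagging (phase φ = 77.1°).

PF = 0.2225 (lagging, φ = 77.1°)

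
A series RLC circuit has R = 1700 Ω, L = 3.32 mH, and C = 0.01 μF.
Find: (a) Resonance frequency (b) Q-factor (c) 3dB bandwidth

Step 1 — Resonance condition Im(Z)=0 gives ω₀ = 1/√(LC).
Step 2 — ω₀ = 1/√(0.00332·1e-08) = 1.736e+05 rad/s.
Step 3 — f₀ = ω₀/(2π) = 2.762e+04 Hz.
Step 4 — Series Q: Q = ω₀L/R = 1.736e+05·0.00332/1700 = 0.3389.
Step 5 — 3dB bandwidth: Δω = ω₀/Q = 5.12e+05 rad/s; BW = Δω/(2π) = 8.15e+04 Hz.

(a) f₀ = 2.762e+04 Hz  (b) Q = 0.3389  (c) BW = 8.15e+04 Hz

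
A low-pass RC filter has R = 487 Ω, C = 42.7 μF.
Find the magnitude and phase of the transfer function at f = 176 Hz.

Step 1 — Angular frequency: ω = 2π·176 = 1106 rad/s.
Step 2 — Transfer function: H(jω) = 1/(1 + jωRC).
Step 3 — Denominator: 1 + jωRC = 1 + j·1106·487·4.27e-05 = 1 + j23.
Step 4 — H = 0.001887 - j0.0434.
Step 5 — Magnitude: |H| = 0.04345 (-27.2 dB); phase: φ = -87.5°.

|H| = 0.04345 (-27.2 dB), φ = -87.5°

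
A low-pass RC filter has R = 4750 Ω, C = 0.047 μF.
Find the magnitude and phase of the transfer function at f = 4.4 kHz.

Step 1 — Angular frequency: ω = 2π·4400 = 2.765e+04 rad/s.
Step 2 — Transfer function: H(jω) = 1/(1 + jωRC).
Step 3 — Denominator: 1 + jωRC = 1 + j·2.765e+04·4750·4.7e-08 = 1 + j6.172.
Step 4 — H = 0.02558 - j0.1579.
Step 5 — Magnitude: |H| = 0.1599 (-15.9 dB); phase: φ = -80.8°.

|H| = 0.1599 (-15.9 dB), φ = -80.8°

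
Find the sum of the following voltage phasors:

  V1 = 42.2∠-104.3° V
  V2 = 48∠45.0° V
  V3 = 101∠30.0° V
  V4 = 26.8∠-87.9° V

Step 1 — Convert each phasor to rectangular form:
  V1 = 42.2·(cos(-104.3°) + j·sin(-104.3°)) = -10.42 - j40.89 V
  V2 = 48·(cos(45.0°) + j·sin(45.0°)) = 33.94 + j33.94 V
  V3 = 101·(cos(30.0°) + j·sin(30.0°)) = 87.47 + j50.5 V
  V4 = 26.8·(cos(-87.9°) + j·sin(-87.9°)) = 0.9821 - j26.78 V
Step 2 — Sum components: V_total = 112 + j16.77 V.
Step 3 — Convert to polar: |V_total| = 113.2 V, ∠V_total = 8.5°.

V_total = 113.2∠8.5° V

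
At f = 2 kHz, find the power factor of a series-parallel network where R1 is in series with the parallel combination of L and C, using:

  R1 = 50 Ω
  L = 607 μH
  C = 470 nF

Step 1 — Angular frequency: ω = 2π·f = 2π·2000 = 1.257e+04 rad/s.
Step 2 — Component impedances:
  R1: Z = R = 50 Ω
  L: Z = jωL = j·1.257e+04·0.000607 = 0 + j7.628 Ω
  C: Z = 1/(jωC) = -j/(ω·C) = 0 - j169.3 Ω
Step 3 — Parallel branch: L || C = 1/(1/L + 1/C) = 0 + j7.988 Ω.
Step 4 — Series with R1: Z_total = R1 + (L || C) = 50 + j7.988 Ω = 50.63∠9.1° Ω.
Step 5 — Power factor: PF = cos(φ) = Re(Z)/|Z| = 50/50.634 = 0.9875.
Step 6 — Type: Im(Z) = 7.988 ⇒ lagging (phase φ = 9.1°).

PF = 0.9875 (lagging, φ = 9.1°)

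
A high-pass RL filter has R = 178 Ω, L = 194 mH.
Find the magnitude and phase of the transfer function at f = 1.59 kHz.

Step 1 — Angular frequency: ω = 2π·1590 = 9990 rad/s.
Step 2 — Transfer function: H(jω) = jωL/(R + jωL).
Step 3 — Numerator jωL = j·1938; denominator R + jωL = 178 + j1938.
Step 4 — H = 0.9916 + j0.09107.
Step 5 — Magnitude: |H| = 0.9958 (-0.0 dB); phase: φ = 5.2°.

|H| = 0.9958 (-0.0 dB), φ = 5.2°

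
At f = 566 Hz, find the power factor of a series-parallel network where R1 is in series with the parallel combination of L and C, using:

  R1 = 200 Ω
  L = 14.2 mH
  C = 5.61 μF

Step 1 — Angular frequency: ω = 2π·f = 2π·566 = 3556 rad/s.
Step 2 — Component impedances:
  R1: Z = R = 200 Ω
  L: Z = jωL = j·3556·0.0142 = 0 + j50.5 Ω
  C: Z = 1/(jωC) = -j/(ω·C) = 0 - j50.12 Ω
Step 3 — Parallel branch: L || C = 1/(1/L + 1/C) = 0 - j6736 Ω.
Step 4 — Series with R1: Z_total = R1 + (L || C) = 200 - j6736 Ω = 6739∠-88.3° Ω.
Step 5 — Power factor: PF = cos(φ) = Re(Z)/|Z| = 200/6739 = 0.02968.
Step 6 — Type: Im(Z) = -6736 ⇒ leading (phase φ = -88.3°).

PF = 0.02968 (leading, φ = -88.3°)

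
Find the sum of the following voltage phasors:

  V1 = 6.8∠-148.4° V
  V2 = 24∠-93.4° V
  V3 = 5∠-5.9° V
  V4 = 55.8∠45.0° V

Step 1 — Convert each phasor to rectangular form:
  V1 = 6.8·(cos(-148.4°) + j·sin(-148.4°)) = -5.792 - j3.563 V
  V2 = 24·(cos(-93.4°) + j·sin(-93.4°)) = -1.423 - j23.96 V
  V3 = 5·(cos(-5.9°) + j·sin(-5.9°)) = 4.974 - j0.514 V
  V4 = 55.8·(cos(45.0°) + j·sin(45.0°)) = 39.46 + j39.46 V
Step 2 — Sum components: V_total = 37.21 + j11.42 V.
Step 3 — Convert to polar: |V_total| = 38.93 V, ∠V_total = 17.1°.

V_total = 38.93∠17.1° V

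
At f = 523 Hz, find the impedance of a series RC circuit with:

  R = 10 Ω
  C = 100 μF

Step 1 — Angular frequency: ω = 2π·f = 2π·523 = 3286 rad/s.
Step 2 — Component impedances:
  R: Z = R = 10 Ω
  C: Z = 1/(jωC) = -j/(ω·C) = 0 - j3.043 Ω
Step 3 — Series combination: Z_total = R + C = 10 - j3.043 Ω = 10.45∠-16.9° Ω.

Z = 10 - j3.043 Ω = 10.45∠-16.9° Ω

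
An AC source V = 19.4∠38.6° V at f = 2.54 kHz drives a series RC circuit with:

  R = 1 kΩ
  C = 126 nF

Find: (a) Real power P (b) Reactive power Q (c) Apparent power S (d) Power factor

Step 1 — Angular frequency: ω = 2π·f = 2π·2540 = 1.596e+04 rad/s.
Step 2 — Component impedances:
  R: Z = R = 1000 Ω
  C: Z = 1/(jωC) = -j/(ω·C) = 0 - j497.3 Ω
Step 3 — Series combination: Z_total = R + C = 1000 - j497.3 Ω = 1117∠-26.4° Ω.
Step 4 — Source phasor: V = 19.4∠38.6° V = 15.16 + j12.1 V.
Step 5 — Current: I = V / Z = 0.00733 + j0.01575 A = 0.01737∠65.0° A.
Step 6 — Complex power: S = V·I* = 0.3017 - j0.1501 VA.
Step 7 — Real power: P = Re(S) = 0.3017 W.
Step 8 — Reactive power: Q = Im(S) = -0.1501 VAR.
Step 9 — Apparent power: |S| = 0.337 VA.
Step 10 — Power factor: PF = P/|S| = 0.8954 (leading).

(a) P = 0.3017 W  (b) Q = -0.1501 VAR  (c) S = 0.337 VA  (d) PF = 0.8954 (leading)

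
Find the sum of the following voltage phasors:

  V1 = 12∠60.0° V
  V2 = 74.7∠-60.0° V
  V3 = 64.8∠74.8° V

Step 1 — Convert each phasor to rectangular form:
  V1 = 12·(cos(60.0°) + j·sin(60.0°)) = 6 + j10.39 V
  V2 = 74.7·(cos(-60.0°) + j·sin(-60.0°)) = 37.35 - j64.69 V
  V3 = 64.8·(cos(74.8°) + j·sin(74.8°)) = 16.99 + j62.53 V
Step 2 — Sum components: V_total = 60.34 + j8.233 V.
Step 3 — Convert to polar: |V_total| = 60.9 V, ∠V_total = 7.8°.

V_total = 60.9∠7.8° V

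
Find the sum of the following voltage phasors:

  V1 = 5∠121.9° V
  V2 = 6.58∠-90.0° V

Step 1 — Convert each phasor to rectangular form:
  V1 = 5·(cos(121.9°) + j·sin(121.9°)) = -2.642 + j4.245 V
  V2 = 6.58·(cos(-90.0°) + j·sin(-90.0°)) = 0 - j6.58 V
Step 2 — Sum components: V_total = -2.642 - j2.335 V.
Step 3 — Convert to polar: |V_total| = 3.526 V, ∠V_total = -138.5°.

V_total = 3.526∠-138.5° V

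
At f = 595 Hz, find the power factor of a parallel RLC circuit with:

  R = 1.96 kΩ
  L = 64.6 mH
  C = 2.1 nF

Step 1 — Angular frequency: ω = 2π·f = 2π·595 = 3738 rad/s.
Step 2 — Component impedances:
  R: Z = R = 1960 Ω
  L: Z = jωL = j·3738·0.0646 = 0 + j241.5 Ω
  C: Z = 1/(jωC) = -j/(ω·C) = 0 - j1.274e+05 Ω
Step 3 — Parallel combination: 1/Z_total = 1/R + 1/L + 1/C; Z_total = 29.42 + j238.3 Ω = 240.1∠83.0° Ω.
Step 4 — Power factor: PF = cos(φ) = Re(Z)/|Z| = 29.42/240.1 = 0.1225.
Step 5 — Type: Im(Z) = 238.3 ⇒ lagging (phase φ = 83.0°).

PF = 0.1225 (lagging, φ = 83.0°)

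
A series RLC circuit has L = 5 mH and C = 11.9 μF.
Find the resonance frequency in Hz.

Step 1 — Resonance condition Im(Z)=0 gives ω₀ = 1/√(LC).
Step 2 — ω₀ = 1/√(0.005·1.19e-05) = 4100 rad/s.
Step 3 — f₀ = ω₀/(2π) = 652.5 Hz.

f₀ = 652.5 Hz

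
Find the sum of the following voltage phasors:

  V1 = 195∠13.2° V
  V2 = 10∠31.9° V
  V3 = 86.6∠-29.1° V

Step 1 — Convert each phasor to rectangular form:
  V1 = 195·(cos(13.2°) + j·sin(13.2°)) = 189.8 + j44.53 V
  V2 = 10·(cos(31.9°) + j·sin(31.9°)) = 8.49 + j5.284 V
  V3 = 86.6·(cos(-29.1°) + j·sin(-29.1°)) = 75.67 - j42.12 V
Step 2 — Sum components: V_total = 274 + j7.696 V.
Step 3 — Convert to polar: |V_total| = 274.1 V, ∠V_total = 1.6°.

V_total = 274.1∠1.6° V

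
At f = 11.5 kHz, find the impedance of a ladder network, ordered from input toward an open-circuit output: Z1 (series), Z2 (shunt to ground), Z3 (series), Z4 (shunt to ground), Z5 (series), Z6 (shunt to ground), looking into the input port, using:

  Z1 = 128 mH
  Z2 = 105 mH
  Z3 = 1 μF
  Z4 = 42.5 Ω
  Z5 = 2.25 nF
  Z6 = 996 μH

Step 1 — Angular frequency: ω = 2π·f = 2π·1.15e+04 = 7.226e+04 rad/s.
Step 2 — Component impedances:
  Z1: Z = jωL = j·7.226e+04·0.128 = 0 + j9249 Ω
  Z2: Z = jωL = j·7.226e+04·0.105 = 0 + j7587 Ω
  Z3: Z = 1/(jωC) = -j/(ω·C) = 0 - j13.84 Ω
  Z4: Z = R = 42.5 Ω
  Z5: Z = 1/(jωC) = -j/(ω·C) = 0 - j6151 Ω
  Z6: Z = jωL = j·7.226e+04·0.000996 = 0 + j71.97 Ω
Step 3 — Ladder network (open output): work backward from the far end, alternating series and parallel combinations. Z_in = 42.66 + j9235 Ω = 9235∠89.7° Ω.

Z = 42.66 + j9235 Ω = 9235∠89.7° Ω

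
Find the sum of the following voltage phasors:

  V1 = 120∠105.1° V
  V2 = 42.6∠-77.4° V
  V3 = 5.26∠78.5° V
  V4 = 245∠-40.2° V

Step 1 — Convert each phasor to rectangular form:
  V1 = 120·(cos(105.1°) + j·sin(105.1°)) = -31.26 + j115.9 V
  V2 = 42.6·(cos(-77.4°) + j·sin(-77.4°)) = 9.293 - j41.57 V
  V3 = 5.26·(cos(78.5°) + j·sin(78.5°)) = 1.049 + j5.154 V
  V4 = 245·(cos(-40.2°) + j·sin(-40.2°)) = 187.1 - j158.1 V
Step 2 — Sum components: V_total = 166.2 - j78.7 V.
Step 3 — Convert to polar: |V_total| = 183.9 V, ∠V_total = -25.3°.

V_total = 183.9∠-25.3° V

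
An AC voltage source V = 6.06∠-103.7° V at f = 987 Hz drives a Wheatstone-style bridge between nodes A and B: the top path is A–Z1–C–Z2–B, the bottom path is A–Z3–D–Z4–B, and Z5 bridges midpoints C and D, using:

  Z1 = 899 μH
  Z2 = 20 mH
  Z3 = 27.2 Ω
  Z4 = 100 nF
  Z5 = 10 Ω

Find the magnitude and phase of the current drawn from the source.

Step 1 — Angular frequency: ω = 2π·f = 2π·987 = 6202 rad/s.
Step 2 — Component impedances:
  Z1: Z = jωL = j·6202·0.000899 = 0 + j5.575 Ω
  Z2: Z = jωL = j·6202·0.02 = 0 + j124 Ω
  Z3: Z = R = 27.2 Ω
  Z4: Z = 1/(jωC) = -j/(ω·C) = 0 - j1613 Ω
  Z5: Z = R = 10 Ω
Step 3 — Bridge requires nodal analysis (the Z5 bridge couples midpoints C and D, so the two paths cannot be reduced to a simple series/parallel combination). Setting node B to ground and injecting 1 A at node A, the 3-node admittance system at A, C, D solves to V_A = Z_AB = 0.9067 + j140.1 Ω = 140.1∠89.6° Ω.
Step 4 — Source phasor: V = 6.06∠-103.7° V = -1.435 - j5.888 V.
Step 5 — Ohm's law: I = V / Z_total = (-1.435 - j5.888) / (0.9067 + j140.1) = -0.0421 + j0.009974 A.
Step 6 — Convert to polar: |I| = 0.04326 A, ∠I = 166.7°.

I = 0.04326∠166.7° A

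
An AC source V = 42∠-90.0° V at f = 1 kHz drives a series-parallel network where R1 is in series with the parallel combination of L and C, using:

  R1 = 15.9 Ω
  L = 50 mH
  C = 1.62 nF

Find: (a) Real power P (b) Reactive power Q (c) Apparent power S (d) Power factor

Step 1 — Angular frequency: ω = 2π·f = 2π·1000 = 6283 rad/s.
Step 2 — Component impedances:
  R1: Z = R = 15.9 Ω
  L: Z = jωL = j·6283·0.05 = 0 + j314.2 Ω
  C: Z = 1/(jωC) = -j/(ω·C) = 0 - j9.824e+04 Ω
Step 3 — Parallel branch: L || C = 1/(1/L + 1/C) = 0 + j315.2 Ω.
Step 4 — Series with R1: Z_total = R1 + (L || C) = 15.9 + j315.2 Ω = 315.6∠87.1° Ω.
Step 5 — Source phasor: V = 42∠-90.0° V = 0 - j42 V.
Step 6 — Current: I = V / Z = -0.1329 - j0.006706 A = 0.1331∠-177.1° A.
Step 7 — Complex power: S = V·I* = 0.2817 + j5.583 VA.
Step 8 — Real power: P = Re(S) = 0.2817 W.
Step 9 — Reactive power: Q = Im(S) = 5.583 VAR.
Step 10 — Apparent power: |S| = 5.59 VA.
Step 11 — Power factor: PF = P/|S| = 0.05039 (lagging).

(a) P = 0.2817 W  (b) Q = 5.583 VAR  (c) S = 5.59 VA  (d) PF = 0.05039 (lagging)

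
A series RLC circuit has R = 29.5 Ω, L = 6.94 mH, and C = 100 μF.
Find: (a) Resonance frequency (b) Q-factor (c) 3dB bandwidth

Step 1 — Resonance: ω₀ = 1/√(LC) = 1/√(0.00694·0.0001) = 1200 rad/s.
Step 2 — f₀ = ω₀/(2π) = 191 Hz.
Step 3 — Series Q: Q = ω₀L/R = 1200·0.00694/29.5 = 0.2824.
Step 4 — Bandwidth: Δω = ω₀/Q = 4251 rad/s; BW = Δω/(2π) = 676.5 Hz.

(a) f₀ = 191 Hz  (b) Q = 0.2824  (c) BW = 676.5 Hz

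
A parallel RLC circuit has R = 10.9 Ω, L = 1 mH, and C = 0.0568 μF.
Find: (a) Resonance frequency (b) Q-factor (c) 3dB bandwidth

Step 1 — Resonance: ω₀ = 1/√(LC) = 1/√(0.001·5.68e-08) = 1.327e+05 rad/s.
Step 2 — f₀ = ω₀/(2π) = 2.112e+04 Hz.
Step 3 — Parallel Q: Q = R/(ω₀L) = 10.9/(1.327e+05·0.001) = 0.08215.
Step 4 — Bandwidth: Δω = ω₀/Q = 1.615e+06 rad/s; BW = Δω/(2π) = 2.571e+05 Hz.

(a) f₀ = 2.112e+04 Hz  (b) Q = 0.08215  (c) BW = 2.571e+05 Hz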